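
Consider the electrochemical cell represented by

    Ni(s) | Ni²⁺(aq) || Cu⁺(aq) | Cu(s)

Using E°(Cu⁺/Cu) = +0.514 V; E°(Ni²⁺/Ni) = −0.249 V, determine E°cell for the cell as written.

+0.763 V

By convention the left-hand electrode in cell notation is the anode (oxidation) and the right-hand electrode is the cathode (reduction).
E°cell = E°(right) − E°(left) = +0.514 − (−0.249) = +0.763 V.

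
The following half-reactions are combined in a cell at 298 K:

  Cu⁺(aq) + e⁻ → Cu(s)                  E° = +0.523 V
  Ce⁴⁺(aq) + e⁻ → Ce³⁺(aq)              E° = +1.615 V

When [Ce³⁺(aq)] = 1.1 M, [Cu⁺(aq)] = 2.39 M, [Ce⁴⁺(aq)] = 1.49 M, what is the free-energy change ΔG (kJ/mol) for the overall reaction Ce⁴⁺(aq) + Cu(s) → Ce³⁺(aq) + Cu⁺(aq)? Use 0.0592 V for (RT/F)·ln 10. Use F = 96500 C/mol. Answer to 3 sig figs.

E°cell = +1.615 − (+0.523) = +1.092 V; the balanced reaction transfers n = 1 electron.
Q = ([Ce³⁺(aq)]·[Cu⁺(aq)]) / [Ce⁴⁺(aq)] = 1.76, so log Q = 0.247 and E = +1.092 − (0.0592/1)(0.247) = +1.0774 V.
Then ΔG = −nFE = −1 × 96500 × +1.0774 J/mol = −104 kJ/mol.

−104 kJ/mol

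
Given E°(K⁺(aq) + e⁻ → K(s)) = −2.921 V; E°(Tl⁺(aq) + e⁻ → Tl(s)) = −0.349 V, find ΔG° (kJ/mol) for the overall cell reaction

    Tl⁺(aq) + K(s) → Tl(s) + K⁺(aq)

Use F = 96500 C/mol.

−248 kJ/mol

In the reaction as written Tl⁺(aq) is reduced, so the Tl⁺/Tl couple is the cathode and K⁺/K is the anode.
E°cell = −0.349 − (−2.921) = +2.572 V; balancing electrons gives n = 1.
ΔG° = −nFE°cell = −(1)(96500)(+2.572) J/mol = −248 kJ/mol.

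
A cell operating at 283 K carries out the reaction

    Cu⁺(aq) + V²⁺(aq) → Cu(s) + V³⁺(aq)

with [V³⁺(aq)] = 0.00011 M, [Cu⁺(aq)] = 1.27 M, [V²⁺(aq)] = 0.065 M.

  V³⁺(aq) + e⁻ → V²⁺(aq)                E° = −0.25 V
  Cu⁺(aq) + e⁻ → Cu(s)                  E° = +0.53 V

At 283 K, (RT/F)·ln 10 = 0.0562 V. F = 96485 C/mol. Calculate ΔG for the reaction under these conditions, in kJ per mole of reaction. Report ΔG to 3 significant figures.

−90.9 kJ/mol

The standard cell potential is +0.53 − (−0.25) = +0.78 V, with n = 1 electron in the balanced equation.
Here Q = [V³⁺(aq)] / ([Cu⁺(aq)]·[V²⁺(aq)]) = 0.00133 (log Q = −2.875), giving E = +0.78 − (0.0562/1)·(−2.875) = +0.9416 V.
Finally ΔG = −nFE = −(1)(96485 C/mol)(+0.9416 V) = −90.9 kJ/mol.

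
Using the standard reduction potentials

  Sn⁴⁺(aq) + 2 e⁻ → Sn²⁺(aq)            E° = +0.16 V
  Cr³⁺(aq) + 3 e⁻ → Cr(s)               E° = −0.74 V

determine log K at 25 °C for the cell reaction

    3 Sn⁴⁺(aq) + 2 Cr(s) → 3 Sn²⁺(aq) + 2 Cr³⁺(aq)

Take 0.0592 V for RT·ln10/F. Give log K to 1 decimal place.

log K = 91.2

The Sn⁴⁺/Sn²⁺ couple is reduced (cathode); E°cell = +0.16 − (−0.74) = +0.90 V with n = 6.
At equilibrium E = 0, so log K = nE°cell / 0.0592 = (6)(+0.90) / 0.0592 = 91.2.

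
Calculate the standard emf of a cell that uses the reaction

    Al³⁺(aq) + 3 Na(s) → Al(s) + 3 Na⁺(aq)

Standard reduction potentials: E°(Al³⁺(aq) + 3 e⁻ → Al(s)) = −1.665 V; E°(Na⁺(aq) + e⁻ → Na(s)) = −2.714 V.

+1.049 V

In the reaction as written, Al³⁺(aq) is reduced (cathode) and Na⁺(aq) is produced by oxidation at the anode.
E°cell = E°(cathode) − E°(anode) = −1.665 − (−2.714) = +1.049 V.
The positive value indicates the reaction is spontaneous as written.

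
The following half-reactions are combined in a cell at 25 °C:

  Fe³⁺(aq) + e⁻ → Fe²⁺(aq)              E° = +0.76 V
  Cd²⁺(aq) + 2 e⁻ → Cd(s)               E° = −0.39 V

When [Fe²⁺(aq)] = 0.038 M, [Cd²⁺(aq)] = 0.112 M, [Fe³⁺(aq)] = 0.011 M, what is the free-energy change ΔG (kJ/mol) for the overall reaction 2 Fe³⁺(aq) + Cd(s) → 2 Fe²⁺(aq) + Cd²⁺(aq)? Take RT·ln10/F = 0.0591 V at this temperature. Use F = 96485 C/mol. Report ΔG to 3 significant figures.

With Fe³⁺/Fe²⁺ reduced at the cathode, E°cell = +0.76 − (−0.39) = +1.15 V and n = 2.
The reaction quotient is ([Fe²⁺(aq)]^2·[Cd²⁺(aq)]) / [Fe³⁺(aq)]^2 = 1.34; by Nernst, E = +1.15 − (0.0591/2)(0.126) = +1.1463 V.
ΔG = −nFE = −(2)(96485)(+1.1463) J/mol = −221 kJ/mol.

−221 kJ/mol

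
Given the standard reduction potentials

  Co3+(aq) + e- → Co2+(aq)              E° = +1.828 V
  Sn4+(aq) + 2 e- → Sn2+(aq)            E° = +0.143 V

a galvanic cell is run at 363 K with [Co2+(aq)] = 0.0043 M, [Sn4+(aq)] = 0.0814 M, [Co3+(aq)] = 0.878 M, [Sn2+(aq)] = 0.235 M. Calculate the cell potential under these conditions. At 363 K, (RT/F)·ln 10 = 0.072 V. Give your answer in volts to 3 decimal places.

The Co³⁺/Co²⁺ couple has the more positive E°, so it is the cathode; Sn⁴⁺/Sn²⁺ is the anode.
E°cell = E°cat − E°an = +1.828 − (+0.143) = +1.685 V; n = 2.
For the overall reaction 2 Co3+(aq) + Sn2+(aq) → 2 Co2+(aq) + Sn4+(aq), Q = ([Co2+(aq)]^2·[Sn4+(aq)]) / ([Co3+(aq)]^2·[Sn2+(aq)]) = 8.31×10^−6, giving log Q = −5.080.
E = E° − (0.072/n)·log Q = +1.685 − (0.072/2)(−5.080) = +1.868 V.

+1.868 V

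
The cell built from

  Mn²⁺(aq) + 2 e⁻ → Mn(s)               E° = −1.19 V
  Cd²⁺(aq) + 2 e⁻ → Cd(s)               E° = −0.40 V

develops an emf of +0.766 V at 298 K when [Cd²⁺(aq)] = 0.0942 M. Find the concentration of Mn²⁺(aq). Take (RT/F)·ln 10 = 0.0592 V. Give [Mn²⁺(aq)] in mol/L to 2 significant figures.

With Cd²⁺/Cd at the cathode and Mn²⁺/Mn at the anode, E°cell = −0.40 − (−1.19) = +0.79 V (n = 2).
Since E = E° − (0.0592/n)·log Q, log Q = n(E° − E)/0.0592 = 0.811.
Balancing electrons gives Cd²⁺(aq) + Mn(s) → Cd(s) + Mn²⁺(aq); thus Q = [Mn²⁺(aq)] / [Cd²⁺(aq)].
Substituting the known concentrations and solving, log [Mn²⁺(aq)] = −0.215 and [Mn²⁺(aq)] = 0.61 M.

0.61 M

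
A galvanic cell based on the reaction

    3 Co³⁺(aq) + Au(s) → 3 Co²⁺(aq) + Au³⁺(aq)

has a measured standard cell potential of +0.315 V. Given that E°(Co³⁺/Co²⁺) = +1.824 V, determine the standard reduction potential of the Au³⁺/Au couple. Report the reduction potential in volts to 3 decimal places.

+1.509 V

In the reaction as written the Co³⁺/Co²⁺ couple is reduced (cathode) and Au³⁺/Au is oxidized (anode), so E°cell = E°(Co³⁺/Co²⁺) − E°(Au³⁺/Au).
E°(Au³⁺/Au) = E°(cathode) − E°cell = +1.824 − (+0.315) = +1.509 V.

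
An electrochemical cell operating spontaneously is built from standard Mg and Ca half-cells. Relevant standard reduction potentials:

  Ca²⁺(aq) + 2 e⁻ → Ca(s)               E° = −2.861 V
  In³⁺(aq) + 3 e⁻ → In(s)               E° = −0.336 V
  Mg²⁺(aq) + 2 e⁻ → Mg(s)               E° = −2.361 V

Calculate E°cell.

+0.500 V

Of the two couples in this cell, the one with the more positive reduction potential is reduced at the cathode: here that is Mg²⁺/Mg (−2.361 V); Ca²⁺/Ca (−2.861 V) is the anode.
E°cell = E°(cathode) − E°(anode) = −2.361 − (−2.861) = +0.500 V.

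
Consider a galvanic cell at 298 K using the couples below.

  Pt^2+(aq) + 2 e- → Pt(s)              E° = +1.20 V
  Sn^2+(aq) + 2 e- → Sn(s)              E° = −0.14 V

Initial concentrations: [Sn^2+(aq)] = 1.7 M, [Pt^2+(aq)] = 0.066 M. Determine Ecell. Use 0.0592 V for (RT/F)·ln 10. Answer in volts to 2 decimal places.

Pt²⁺/Pt is reduced (cathode, E° = +1.20 V) and Sn²⁺/Sn is oxidized (anode).
E°cell = E°cat − E°an = +1.20 − (−0.14) = +1.34 V; n = 2.
The balanced reaction is Pt^2+(aq) + Sn(s) → Pt(s) + Sn^2+(aq), so Q = [Sn^2+(aq)] / [Pt^2+(aq)] = 25.8 and log Q = 1.411.
E = E° − (0.0592/n)·log Q = +1.34 − (0.0592/2)(1.411) = +1.30 V.

+1.30 V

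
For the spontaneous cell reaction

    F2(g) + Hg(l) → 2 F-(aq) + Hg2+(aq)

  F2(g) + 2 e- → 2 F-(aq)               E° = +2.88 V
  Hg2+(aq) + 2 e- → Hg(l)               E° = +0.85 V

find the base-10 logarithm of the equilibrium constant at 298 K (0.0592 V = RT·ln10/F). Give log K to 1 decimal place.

log K = 68.6

The F₂/F⁻ couple is reduced (cathode); E°cell = +2.88 − (+0.85) = +2.03 V with n = 2.
At equilibrium E = 0, so log K = nE°cell / 0.0592 = (2)(+2.03) / 0.0592 = 68.6.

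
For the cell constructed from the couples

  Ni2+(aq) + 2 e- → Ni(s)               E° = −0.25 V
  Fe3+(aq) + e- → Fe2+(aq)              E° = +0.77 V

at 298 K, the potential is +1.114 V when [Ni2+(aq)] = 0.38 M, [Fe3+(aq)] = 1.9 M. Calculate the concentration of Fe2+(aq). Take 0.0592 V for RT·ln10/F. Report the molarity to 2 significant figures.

Fe³⁺/Fe²⁺ is the cathode (higher E°); E°cell = +0.77 − (−0.25) = +1.02 V with n = 2.
From the Nernst equation, log Q = n(E° − E)/0.0592 = 2·(+1.02 − (+1.114))/0.0592 = −3.176.
Balancing electrons gives 2 Fe3+(aq) + Ni(s) → 2 Fe2+(aq) + Ni2+(aq); thus Q = ([Fe2+(aq)]^2·[Ni2+(aq)]) / [Fe3+(aq)]^2.
Substituting the known concentrations and solving, log [Fe2+(aq)] = −1.099 and [Fe2+(aq)] = 0.080 M.

0.080 M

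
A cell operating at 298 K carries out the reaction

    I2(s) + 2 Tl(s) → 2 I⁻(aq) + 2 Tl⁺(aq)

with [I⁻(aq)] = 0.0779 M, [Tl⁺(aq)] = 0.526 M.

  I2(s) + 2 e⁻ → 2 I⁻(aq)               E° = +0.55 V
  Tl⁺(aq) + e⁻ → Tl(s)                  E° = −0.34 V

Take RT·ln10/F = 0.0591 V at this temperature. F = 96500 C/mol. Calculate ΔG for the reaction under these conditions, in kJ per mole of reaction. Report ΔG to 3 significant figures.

−188 kJ/mol

The standard cell potential is +0.55 − (−0.34) = +0.89 V, with n = 2 electrons in the balanced equation.
Here Q = [I⁻(aq)]^2·[Tl⁺(aq)]^2 = 0.00168 (log Q = −2.775), giving E = +0.89 − (0.0591/2)·(−2.775) = +0.9720 V.
ΔG = −nFE = −(2)(96500)(+0.9720) J/mol = −188 kJ/mol.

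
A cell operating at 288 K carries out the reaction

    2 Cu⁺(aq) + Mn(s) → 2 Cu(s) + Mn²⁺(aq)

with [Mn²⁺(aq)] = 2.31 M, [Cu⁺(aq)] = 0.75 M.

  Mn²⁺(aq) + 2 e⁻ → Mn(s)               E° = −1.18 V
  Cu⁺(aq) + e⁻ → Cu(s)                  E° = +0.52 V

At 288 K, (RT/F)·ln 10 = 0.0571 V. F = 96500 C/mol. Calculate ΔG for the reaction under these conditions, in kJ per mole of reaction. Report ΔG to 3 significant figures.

The standard cell potential is +0.52 − (−1.18) = +1.70 V, with n = 2 electrons in the balanced equation.
Q = [Mn²⁺(aq)] / [Cu⁺(aq)]^2 = 4.11, so log Q = 0.613 and E = +1.70 − (0.0571/2)(0.613) = +1.6825 V.
Then ΔG = −nFE = −2 × 96500 × +1.6825 J/mol = −325 kJ/mol.

−325 kJ/mol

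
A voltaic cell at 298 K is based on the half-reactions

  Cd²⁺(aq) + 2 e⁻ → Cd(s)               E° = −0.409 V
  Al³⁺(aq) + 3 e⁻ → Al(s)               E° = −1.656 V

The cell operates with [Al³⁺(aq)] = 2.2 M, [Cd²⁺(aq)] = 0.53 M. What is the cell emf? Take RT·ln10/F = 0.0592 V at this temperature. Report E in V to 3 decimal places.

Cd²⁺/Cd is reduced (cathode, E° = −0.409 V) and Al³⁺/Al is oxidized (anode).
E°cell = E°cat − E°an = −0.409 − (−1.656) = +1.247 V; n = 6.
The balanced reaction is 3 Cd²⁺(aq) + 2 Al(s) → 3 Cd(s) + 2 Al³⁺(aq), so Q = [Al³⁺(aq)]^2 / [Cd²⁺(aq)]^3 = 32.5 and log Q = 1.512.
Applying E = E° − (RT ln10/nF)·log Q gives +1.247 − (0.0592/6)(1.512) = +1.232 V.

+1.232 V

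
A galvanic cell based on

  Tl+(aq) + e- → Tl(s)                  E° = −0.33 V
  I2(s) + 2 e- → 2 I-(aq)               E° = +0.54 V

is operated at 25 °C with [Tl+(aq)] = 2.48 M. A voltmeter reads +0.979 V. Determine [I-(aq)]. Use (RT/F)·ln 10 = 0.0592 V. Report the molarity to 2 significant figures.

With I₂/I⁻ at the cathode and Tl⁺/Tl at the anode, E°cell = +0.54 − (−0.33) = +0.87 V (n = 2).
From the Nernst equation, log Q = n(E° − E)/0.0592 = 2·(+0.87 − (+0.979))/0.0592 = −3.682.
Balancing electrons gives I2(s) + 2 Tl(s) → 2 I-(aq) + 2 Tl+(aq); thus Q = [I-(aq)]^2·[Tl+(aq)]^2.
Solving for the unknown gives log [I-(aq)] = −2.235, so [I-(aq)] ≈ 0.0058 M.

0.0058 M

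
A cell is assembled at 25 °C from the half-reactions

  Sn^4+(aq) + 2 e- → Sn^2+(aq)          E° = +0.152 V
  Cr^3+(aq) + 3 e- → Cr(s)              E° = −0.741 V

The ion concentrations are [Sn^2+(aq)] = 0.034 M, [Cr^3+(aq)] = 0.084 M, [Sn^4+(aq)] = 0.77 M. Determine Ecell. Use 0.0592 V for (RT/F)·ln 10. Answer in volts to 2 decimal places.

Sn⁴⁺/Sn²⁺ is reduced (cathode, E° = +0.152 V) and Cr³⁺/Cr is oxidized (anode).
E°cell = +0.152 − (−0.741) = +0.893 V, with n = 6 electrons transferred.
Balancing gives 3 Sn^4+(aq) + 2 Cr(s) → 3 Sn^2+(aq) + 2 Cr^3+(aq); hence Q = ([Sn^2+(aq)]^3·[Cr^3+(aq)]^2) / [Sn^4+(aq)]^3 = 6.07×10^−7 (log Q = −6.216).
By the Nernst equation, E = +0.893 − (0.0592/6)·(−6.216) = +0.95 V.

+0.95 V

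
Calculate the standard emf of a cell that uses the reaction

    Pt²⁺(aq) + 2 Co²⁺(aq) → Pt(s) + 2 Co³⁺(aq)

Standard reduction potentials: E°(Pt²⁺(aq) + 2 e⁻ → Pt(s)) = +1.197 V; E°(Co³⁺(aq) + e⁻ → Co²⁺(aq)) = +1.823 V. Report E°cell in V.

−0.626 V

In the reaction as written, Pt²⁺(aq) is reduced (cathode) and Co³⁺(aq) is produced by oxidation at the anode.
E°cell = E°(cathode) − E°(anode) = +1.197 − (+1.823) = −0.626 V.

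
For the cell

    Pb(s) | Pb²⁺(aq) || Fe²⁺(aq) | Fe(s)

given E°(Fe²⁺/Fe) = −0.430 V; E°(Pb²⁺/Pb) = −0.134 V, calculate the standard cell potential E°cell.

−0.296 V

By convention the left-hand electrode in cell notation is the anode (oxidation) and the right-hand electrode is the cathode (reduction).
E°cell = E°(right) − E°(left) = −0.430 − (−0.134) = −0.296 V.
The negative sign shows that, as written, the cell would require an external voltage to drive the reaction.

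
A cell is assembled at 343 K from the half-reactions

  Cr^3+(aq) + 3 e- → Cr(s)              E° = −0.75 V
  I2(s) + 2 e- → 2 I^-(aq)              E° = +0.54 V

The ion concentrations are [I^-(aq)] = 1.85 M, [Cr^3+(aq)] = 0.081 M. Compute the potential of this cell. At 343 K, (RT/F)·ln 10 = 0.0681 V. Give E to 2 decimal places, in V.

The I₂/I⁻ couple has the more positive E°, so it is the cathode; Cr³⁺/Cr is the anode.
E°cell = +0.54 − (−0.75) = +1.29 V, with n = 6 electrons transferred.
Balancing gives 3 I2(s) + 2 Cr(s) → 6 I^-(aq) + 2 Cr^3+(aq); hence Q = [I^-(aq)]^6·[Cr^3+(aq)]^2 = 0.263 (log Q = −0.580).
E = E° − (0.0681/n)·log Q = +1.29 − (0.0681/6)(−0.580) = +1.30 V.

+1.30 V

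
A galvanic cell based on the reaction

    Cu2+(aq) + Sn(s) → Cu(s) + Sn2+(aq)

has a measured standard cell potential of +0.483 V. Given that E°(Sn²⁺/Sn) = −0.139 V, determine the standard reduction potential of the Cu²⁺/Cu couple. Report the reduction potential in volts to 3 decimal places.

In the reaction as written the Cu²⁺/Cu couple is reduced (cathode) and Sn²⁺/Sn is oxidized (anode), so E°cell = E°(Cu²⁺/Cu) − E°(Sn²⁺/Sn).
E°(Cu²⁺/Cu) = E°cell + E°(anode) = +0.483 + (−0.139) = +0.344 V.

+0.344 V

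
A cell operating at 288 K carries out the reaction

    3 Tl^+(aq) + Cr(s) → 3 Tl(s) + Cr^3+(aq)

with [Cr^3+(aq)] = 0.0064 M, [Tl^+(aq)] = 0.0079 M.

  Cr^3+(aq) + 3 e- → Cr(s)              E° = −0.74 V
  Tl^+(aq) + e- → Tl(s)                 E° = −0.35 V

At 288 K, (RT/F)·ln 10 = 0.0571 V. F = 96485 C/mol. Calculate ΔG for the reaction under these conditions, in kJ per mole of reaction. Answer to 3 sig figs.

−90.2 kJ/mol

With Tl⁺/Tl reduced at the cathode, E°cell = −0.35 − (−0.74) = +0.39 V and n = 3.
The reaction quotient is [Cr^3+(aq)] / [Tl^+(aq)]^3 = 1.3×10^4; by Nernst, E = +0.39 − (0.0571/3)(4.113) = +0.3117 V.
Finally ΔG = −nFE = −(3)(96485 C/mol)(+0.3117 V) = −90.2 kJ/mol.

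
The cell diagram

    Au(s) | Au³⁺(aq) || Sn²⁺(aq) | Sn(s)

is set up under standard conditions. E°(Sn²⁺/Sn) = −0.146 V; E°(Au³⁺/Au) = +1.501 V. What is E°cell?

−1.647 V

By convention the left-hand electrode in cell notation is the anode (oxidation) and the right-hand electrode is the cathode (reduction).
E°cell = E°(right) − E°(left) = −0.146 − (+1.501) = −1.647 V.
The negative sign shows that, as written, the cell would require an external voltage to drive the reaction.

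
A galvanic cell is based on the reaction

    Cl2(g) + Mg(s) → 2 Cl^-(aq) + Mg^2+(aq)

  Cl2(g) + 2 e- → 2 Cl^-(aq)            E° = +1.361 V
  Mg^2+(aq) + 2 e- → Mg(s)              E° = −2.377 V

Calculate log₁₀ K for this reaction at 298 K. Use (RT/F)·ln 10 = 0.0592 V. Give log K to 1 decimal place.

log K = 126.3

The Cl₂/Cl⁻ couple is reduced (cathode); E°cell = +1.361 − (−2.377) = +3.738 V with n = 2.
At equilibrium E = 0, so log K = nE°cell / 0.0592 = (2)(+3.738) / 0.0592 = 126.3.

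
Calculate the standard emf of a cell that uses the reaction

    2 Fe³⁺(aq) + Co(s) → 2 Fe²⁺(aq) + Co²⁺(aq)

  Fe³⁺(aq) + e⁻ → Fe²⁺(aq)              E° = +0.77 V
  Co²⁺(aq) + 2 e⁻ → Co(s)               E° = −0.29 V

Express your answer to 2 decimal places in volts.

+1.06 V

Fe³⁺(aq) gains electrons, so the Fe³⁺/Fe²⁺ couple is the cathode; the Co²⁺/Co couple is the anode.
E°cell = E°(cathode) − E°(anode) = +0.77 − (−0.29) = +1.06 V.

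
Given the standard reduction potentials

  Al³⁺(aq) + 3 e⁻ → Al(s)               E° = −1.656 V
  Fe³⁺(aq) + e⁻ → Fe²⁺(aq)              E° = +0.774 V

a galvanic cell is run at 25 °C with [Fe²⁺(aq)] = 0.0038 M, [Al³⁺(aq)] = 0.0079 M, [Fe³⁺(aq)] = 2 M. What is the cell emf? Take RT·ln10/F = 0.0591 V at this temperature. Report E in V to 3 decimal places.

+2.632 V

The Fe³⁺/Fe²⁺ couple has the more positive E°, so it is the cathode; Al³⁺/Al is the anode.
The standard potential is +0.774 − (−1.656) = +2.430 V and the balanced reaction transfers n = 3 electrons.
The balanced reaction is 3 Fe³⁺(aq) + Al(s) → 3 Fe²⁺(aq) + Al³⁺(aq), so Q = ([Fe²⁺(aq)]^3·[Al³⁺(aq)]) / [Fe³⁺(aq)]^3 = 5.42×10^−11 and log Q = −10.266.
Applying E = E° − (RT ln10/nF)·log Q gives +2.430 − (0.0591/3)(−10.266) = +2.632 V.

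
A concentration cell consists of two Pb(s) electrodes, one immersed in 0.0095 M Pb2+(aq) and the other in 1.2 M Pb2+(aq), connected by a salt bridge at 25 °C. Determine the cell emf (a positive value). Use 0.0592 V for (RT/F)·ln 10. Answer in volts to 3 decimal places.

0.062 V

For a concentration cell E°cell = 0, since both electrodes use the same couple.
The compartment with the higher Pb2+(aq) concentration (1.2 M) acts as the cathode; ions are reduced there and produced at the dilute (0.0095 M) anode.
With n = 2, Ecell = −(0.0592/2)·log([dilute]/[conc]) = −(0.0592/2)·log(0.0095/1.2) = +0.062 V.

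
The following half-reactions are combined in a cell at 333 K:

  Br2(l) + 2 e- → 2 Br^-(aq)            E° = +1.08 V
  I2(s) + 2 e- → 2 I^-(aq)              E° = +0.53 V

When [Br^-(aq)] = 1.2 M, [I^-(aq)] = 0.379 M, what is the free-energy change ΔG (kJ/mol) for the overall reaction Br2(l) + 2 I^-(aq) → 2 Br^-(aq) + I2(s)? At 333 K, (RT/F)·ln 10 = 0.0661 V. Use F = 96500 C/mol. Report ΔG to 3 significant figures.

−99.8 kJ/mol

The standard cell potential is +1.08 − (+0.53) = +0.55 V, with n = 2 electrons in the balanced equation.
Here Q = [Br^-(aq)]^2 / [I^-(aq)]^2 = 10 (log Q = 1.001), giving E = +0.55 − (0.0661/2)·(1.001) = +0.5169 V.
Finally ΔG = −nFE = −(2)(96500 C/mol)(+0.5169 V) = −99.8 kJ/mol.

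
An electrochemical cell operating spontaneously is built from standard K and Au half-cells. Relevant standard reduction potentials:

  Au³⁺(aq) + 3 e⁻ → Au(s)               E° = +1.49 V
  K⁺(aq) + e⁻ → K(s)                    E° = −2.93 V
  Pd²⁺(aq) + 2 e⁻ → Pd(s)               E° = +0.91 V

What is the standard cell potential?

+4.42 V

Of the two couples in this cell, the one with the more positive reduction potential is reduced at the cathode: here that is Au³⁺/Au (+1.49 V); K⁺/K (−2.93 V) is the anode.
E°cell = E°(cathode) − E°(anode) = +1.49 − (−2.93) = +4.42 V.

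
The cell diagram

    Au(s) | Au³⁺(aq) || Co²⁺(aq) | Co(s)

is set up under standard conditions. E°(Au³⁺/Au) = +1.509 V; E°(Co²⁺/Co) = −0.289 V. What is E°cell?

By convention the left-hand electrode in cell notation is the anode (oxidation) and the right-hand electrode is the cathode (reduction).
E°cell = E°(right) − E°(left) = −0.289 − (+1.509) = −1.798 V.
The negative sign shows that, as written, the cell would require an external voltage to drive the reaction.

−1.798 V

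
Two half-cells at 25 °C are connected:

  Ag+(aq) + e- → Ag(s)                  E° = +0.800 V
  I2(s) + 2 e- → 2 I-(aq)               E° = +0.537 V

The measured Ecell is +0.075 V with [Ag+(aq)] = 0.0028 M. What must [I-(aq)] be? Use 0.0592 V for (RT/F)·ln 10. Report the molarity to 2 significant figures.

The Ag⁺/Ag couple has the larger reduction potential, so it is the cathode: E°cell = +0.800 − (+0.537) = +0.263 V and n = 2.
Since E = E° − (0.0592/n)·log Q, log Q = n(E° − E)/0.0592 = 6.351.
Balancing electrons gives 2 Ag+(aq) + 2 I-(aq) → 2 Ag(s) + I2(s); thus Q = 1 / ([Ag+(aq)]^2·[I-(aq)]^2).
Solving for the unknown gives log [I-(aq)] = −0.623, so [I-(aq)] ≈ 0.24 M.

0.24 M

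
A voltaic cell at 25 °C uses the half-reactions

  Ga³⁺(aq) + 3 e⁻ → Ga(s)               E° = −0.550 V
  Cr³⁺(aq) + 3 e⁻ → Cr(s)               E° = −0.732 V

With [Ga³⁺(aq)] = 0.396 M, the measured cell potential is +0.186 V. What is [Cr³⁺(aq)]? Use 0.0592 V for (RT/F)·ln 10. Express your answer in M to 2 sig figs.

With Ga³⁺/Ga at the cathode and Cr³⁺/Cr at the anode, E°cell = −0.550 − (−0.732) = +0.182 V (n = 3).
Since E = E° − (0.0592/n)·log Q, log Q = n(E° − E)/0.0592 = −0.203.
The balanced reaction is Ga³⁺(aq) + Cr(s) → Ga(s) + Cr³⁺(aq), so Q = [Cr³⁺(aq)] / [Ga³⁺(aq)].
Isolating [Cr³⁺(aq)] in Q = 10^{−0.203} yields log [Cr³⁺(aq)] = −0.605, i.e. 0.25 M.

0.25 M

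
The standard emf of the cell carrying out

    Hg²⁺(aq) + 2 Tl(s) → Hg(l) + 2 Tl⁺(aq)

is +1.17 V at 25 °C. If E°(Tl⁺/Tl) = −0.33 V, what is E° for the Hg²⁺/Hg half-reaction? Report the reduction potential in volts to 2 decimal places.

In the reaction as written the Hg²⁺/Hg couple is reduced (cathode) and Tl⁺/Tl is oxidized (anode), so E°cell = E°(Hg²⁺/Hg) − E°(Tl⁺/Tl).
E°(Hg²⁺/Hg) = E°cell + E°(anode) = +1.17 + (−0.33) = +0.84 V.

+0.84 V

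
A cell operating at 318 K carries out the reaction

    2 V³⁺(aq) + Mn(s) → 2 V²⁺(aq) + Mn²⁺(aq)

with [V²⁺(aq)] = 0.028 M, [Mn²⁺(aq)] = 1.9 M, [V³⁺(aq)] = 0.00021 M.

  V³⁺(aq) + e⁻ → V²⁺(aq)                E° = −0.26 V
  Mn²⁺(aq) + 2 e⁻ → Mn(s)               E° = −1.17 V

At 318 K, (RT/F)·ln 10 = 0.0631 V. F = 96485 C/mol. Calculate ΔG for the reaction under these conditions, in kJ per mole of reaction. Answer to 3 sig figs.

The standard cell potential is −0.26 − (−1.17) = +0.91 V, with n = 2 electrons in the balanced equation.
The reaction quotient is ([V²⁺(aq)]^2·[Mn²⁺(aq)]) / [V³⁺(aq)]^2 = 3.38×10^4; by Nernst, E = +0.91 − (0.0631/2)(4.529) = +0.7671 V.
Finally ΔG = −nFE = −(2)(96485 C/mol)(+0.7671 V) = −148 kJ/mol.

−148 kJ/mol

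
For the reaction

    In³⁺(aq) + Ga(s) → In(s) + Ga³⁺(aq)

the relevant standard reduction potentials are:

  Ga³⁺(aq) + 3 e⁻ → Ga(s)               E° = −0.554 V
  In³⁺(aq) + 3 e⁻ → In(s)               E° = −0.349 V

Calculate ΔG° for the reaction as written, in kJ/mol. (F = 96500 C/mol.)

−59.3 kJ/mol

In the reaction as written In³⁺(aq) is reduced, so the In³⁺/In couple is the cathode and Ga³⁺/Ga is the anode.
E°cell = −0.349 − (−0.554) = +0.205 V; balancing electrons gives n = 3.
ΔG° = −nFE°cell = −(3)(96500)(+0.205) J/mol = −59.3 kJ/mol.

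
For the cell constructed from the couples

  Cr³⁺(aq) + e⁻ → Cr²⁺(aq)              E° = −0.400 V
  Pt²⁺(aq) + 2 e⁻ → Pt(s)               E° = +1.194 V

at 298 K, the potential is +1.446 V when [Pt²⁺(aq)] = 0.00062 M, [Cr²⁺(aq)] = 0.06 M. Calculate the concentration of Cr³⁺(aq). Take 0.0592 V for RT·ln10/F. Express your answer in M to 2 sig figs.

With Pt²⁺/Pt at the cathode and Cr³⁺/Cr²⁺ at the anode, E°cell = +1.194 − (−0.400) = +1.594 V (n = 2).
Rearranging E = E° − (0.0592/n)·log Q gives log Q = 2(+1.594 − (+1.446))/0.0592 = 5.000.
The balanced reaction is Pt²⁺(aq) + 2 Cr²⁺(aq) → Pt(s) + 2 Cr³⁺(aq), so Q = [Cr³⁺(aq)]^2 / ([Pt²⁺(aq)]·[Cr²⁺(aq)]^2).
Solving for the unknown gives log [Cr³⁺(aq)] = −0.326, so [Cr³⁺(aq)] ≈ 0.47 M.

0.47 M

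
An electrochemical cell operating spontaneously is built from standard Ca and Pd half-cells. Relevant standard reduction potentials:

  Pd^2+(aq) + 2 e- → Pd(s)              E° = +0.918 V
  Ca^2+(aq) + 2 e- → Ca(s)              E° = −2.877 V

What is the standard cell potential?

+3.795 V

The Pd²⁺/Pd couple has the higher E°, so Pd ion is reduced (cathode) and Ca is oxidized (anode).
E°cell = E°(cathode) − E°(anode) = +0.918 − (−2.877) = +3.795 V.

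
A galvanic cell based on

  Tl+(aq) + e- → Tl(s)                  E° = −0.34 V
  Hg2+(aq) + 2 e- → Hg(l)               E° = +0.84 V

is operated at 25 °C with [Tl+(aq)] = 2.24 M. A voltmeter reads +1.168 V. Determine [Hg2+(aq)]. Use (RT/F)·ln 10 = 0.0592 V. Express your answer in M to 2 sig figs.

2.0 M

The Hg²⁺/Hg couple has the larger reduction potential, so it is the cathode: E°cell = +0.84 − (−0.34) = +1.18 V and n = 2.
Since E = E° − (0.0592/n)·log Q, log Q = n(E° − E)/0.0592 = 0.405.
For Hg2+(aq) + 2 Tl(s) → Hg(l) + 2 Tl+(aq), the reaction quotient is Q = [Tl+(aq)]^2 / [Hg2+(aq)].
Substituting the known concentrations and solving, log [Hg2+(aq)] = 0.295 and [Hg2+(aq)] = 2.0 M.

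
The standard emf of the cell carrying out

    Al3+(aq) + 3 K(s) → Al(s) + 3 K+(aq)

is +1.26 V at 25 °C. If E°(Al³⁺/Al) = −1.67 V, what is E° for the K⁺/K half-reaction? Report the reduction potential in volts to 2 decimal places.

In the reaction as written the Al³⁺/Al couple is reduced (cathode) and K⁺/K is oxidized (anode), so E°cell = E°(Al³⁺/Al) − E°(K⁺/K).
E°(K⁺/K) = E°(cathode) − E°cell = −1.67 − (+1.26) = −2.93 V.

−2.93 V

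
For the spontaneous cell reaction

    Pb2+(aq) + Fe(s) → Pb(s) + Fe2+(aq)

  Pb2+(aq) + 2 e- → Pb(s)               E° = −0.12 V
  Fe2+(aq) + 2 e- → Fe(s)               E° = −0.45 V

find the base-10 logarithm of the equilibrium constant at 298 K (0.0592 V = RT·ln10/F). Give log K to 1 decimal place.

log K = 11.1

The Pb²⁺/Pb couple is reduced (cathode); E°cell = −0.12 − (−0.45) = +0.33 V with n = 2.
At equilibrium E = 0, so log K = nE°cell / 0.0592 = (2)(+0.33) / 0.0592 = 11.1.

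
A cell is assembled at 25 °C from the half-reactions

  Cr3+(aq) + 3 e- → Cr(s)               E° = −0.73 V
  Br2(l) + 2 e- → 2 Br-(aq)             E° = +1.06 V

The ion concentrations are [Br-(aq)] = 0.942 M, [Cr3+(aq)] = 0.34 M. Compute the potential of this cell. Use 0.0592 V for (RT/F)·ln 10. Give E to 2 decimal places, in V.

Since E°(Br₂/Br⁻) > E°(Cr³⁺/Cr), Br₂/Br⁻ serves as the cathode.
E°cell = +1.06 − (−0.73) = +1.79 V, with n = 6 electrons transferred.
The balanced reaction is 3 Br2(l) + 2 Cr(s) → 6 Br-(aq) + 2 Cr3+(aq), so Q = [Br-(aq)]^6·[Cr3+(aq)]^2 = 0.0808 and log Q = −1.093.
By the Nernst equation, E = +1.79 − (0.0592/6)·(−1.093) = +1.80 V.

+1.80 V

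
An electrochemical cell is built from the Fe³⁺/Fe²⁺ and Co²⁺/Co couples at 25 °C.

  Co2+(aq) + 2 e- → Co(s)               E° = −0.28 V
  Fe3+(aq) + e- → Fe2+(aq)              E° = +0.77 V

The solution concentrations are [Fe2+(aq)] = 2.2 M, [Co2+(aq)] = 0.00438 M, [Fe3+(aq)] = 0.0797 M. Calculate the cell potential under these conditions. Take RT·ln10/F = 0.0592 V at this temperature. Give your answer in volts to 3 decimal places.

+1.035 V

Fe³⁺/Fe²⁺ is reduced (cathode, E° = +0.77 V) and Co²⁺/Co is oxidized (anode).
The standard potential is +0.77 − (−0.28) = +1.05 V and the balanced reaction transfers n = 2 electrons.
For the overall reaction 2 Fe3+(aq) + Co(s) → 2 Fe2+(aq) + Co2+(aq), Q = ([Fe2+(aq)]^2·[Co2+(aq)]) / [Fe3+(aq)]^2 = 3.34, giving log Q = 0.523.
Applying E = E° − (RT ln10/nF)·log Q gives +1.05 − (0.0592/2)(0.523) = +1.035 V.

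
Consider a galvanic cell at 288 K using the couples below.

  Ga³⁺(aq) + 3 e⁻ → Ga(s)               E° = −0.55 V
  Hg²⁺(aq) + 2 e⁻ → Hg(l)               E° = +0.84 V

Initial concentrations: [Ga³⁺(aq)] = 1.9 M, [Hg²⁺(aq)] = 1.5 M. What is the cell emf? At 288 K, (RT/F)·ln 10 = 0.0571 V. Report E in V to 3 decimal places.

Hg²⁺/Hg is reduced (cathode, E° = +0.84 V) and Ga³⁺/Ga is oxidized (anode).
The standard potential is +0.84 − (−0.55) = +1.39 V and the balanced reaction transfers n = 6 electrons.
Balancing gives 3 Hg²⁺(aq) + 2 Ga(s) → 3 Hg(l) + 2 Ga³⁺(aq); hence Q = [Ga³⁺(aq)]^2 / [Hg²⁺(aq)]^3 = 1.07 (log Q = 0.029).
E = E° − (0.0571/n)·log Q = +1.39 − (0.0571/6)(0.029) = +1.390 V.

+1.390 V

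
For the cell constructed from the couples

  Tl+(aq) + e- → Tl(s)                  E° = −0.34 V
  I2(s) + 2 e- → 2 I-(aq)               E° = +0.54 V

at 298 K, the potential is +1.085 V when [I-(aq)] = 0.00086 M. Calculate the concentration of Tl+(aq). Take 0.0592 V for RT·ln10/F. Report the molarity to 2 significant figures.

0.40 M

The I₂/I⁻ couple has the larger reduction potential, so it is the cathode: E°cell = +0.54 − (−0.34) = +0.88 V and n = 2.
Rearranging E = E° − (0.0592/n)·log Q gives log Q = 2(+0.88 − (+1.085))/0.0592 = −6.926.
Balancing electrons gives I2(s) + 2 Tl(s) → 2 I-(aq) + 2 Tl+(aq); thus Q = [I-(aq)]^2·[Tl+(aq)]^2.
Isolating [Tl+(aq)] in Q = 10^{−6.926} yields log [Tl+(aq)] = −0.397, i.e. 0.40 M.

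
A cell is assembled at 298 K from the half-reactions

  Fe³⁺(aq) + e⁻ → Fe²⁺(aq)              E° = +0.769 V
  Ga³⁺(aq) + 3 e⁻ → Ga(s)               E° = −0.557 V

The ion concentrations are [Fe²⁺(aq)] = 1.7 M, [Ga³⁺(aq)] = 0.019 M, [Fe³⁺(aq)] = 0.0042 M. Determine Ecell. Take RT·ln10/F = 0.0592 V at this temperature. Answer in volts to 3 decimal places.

Since E°(Fe³⁺/Fe²⁺) > E°(Ga³⁺/Ga), Fe³⁺/Fe²⁺ serves as the cathode.
E°cell = E°cat − E°an = +0.769 − (−0.557) = +1.326 V; n = 3.
For the overall reaction 3 Fe³⁺(aq) + Ga(s) → 3 Fe²⁺(aq) + Ga³⁺(aq), Q = ([Fe²⁺(aq)]^3·[Ga³⁺(aq)]) / [Fe³⁺(aq)]^3 = 1.26×10^6, giving log Q = 6.100.
E = E° − (0.0592/n)·log Q = +1.326 − (0.0592/3)(6.100) = +1.206 V.

+1.206 V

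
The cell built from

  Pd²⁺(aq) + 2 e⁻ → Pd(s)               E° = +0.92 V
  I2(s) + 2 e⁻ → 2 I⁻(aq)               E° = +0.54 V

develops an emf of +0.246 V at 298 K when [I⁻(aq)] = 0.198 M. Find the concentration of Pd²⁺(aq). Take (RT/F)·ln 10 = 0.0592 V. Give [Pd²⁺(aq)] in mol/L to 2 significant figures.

0.00076 M

The Pd²⁺/Pd couple has the larger reduction potential, so it is the cathode: E°cell = +0.92 − (+0.54) = +0.38 V and n = 2.
Rearranging E = E° − (0.0592/n)·log Q gives log Q = 2(+0.38 − (+0.246))/0.0592 = 4.527.
Balancing electrons gives Pd²⁺(aq) + 2 I⁻(aq) → Pd(s) + I2(s); thus Q = 1 / ([Pd²⁺(aq)]·[I⁻(aq)]^2).
Isolating [Pd²⁺(aq)] in Q = 10^{4.527} yields log [Pd²⁺(aq)] = −3.120, i.e. 0.00076 M.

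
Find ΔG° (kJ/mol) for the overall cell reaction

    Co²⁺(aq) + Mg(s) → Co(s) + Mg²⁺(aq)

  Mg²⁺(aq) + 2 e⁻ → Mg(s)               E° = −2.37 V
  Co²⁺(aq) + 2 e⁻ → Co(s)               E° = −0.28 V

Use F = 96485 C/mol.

In the reaction as written Co²⁺(aq) is reduced, so the Co²⁺/Co couple is the cathode and Mg²⁺/Mg is the anode.
E°cell = −0.28 − (−2.37) = +2.09 V; balancing electrons gives n = 2.
ΔG° = −nFE°cell = −(2)(96485)(+2.09) J/mol = −403 kJ/mol.

−403 kJ/mol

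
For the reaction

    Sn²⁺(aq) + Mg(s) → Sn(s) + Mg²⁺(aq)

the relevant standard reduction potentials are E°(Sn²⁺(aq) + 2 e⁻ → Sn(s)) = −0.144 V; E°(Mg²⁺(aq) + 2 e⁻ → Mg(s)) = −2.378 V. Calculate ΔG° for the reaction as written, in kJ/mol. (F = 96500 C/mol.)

−431 kJ/mol

In the reaction as written Sn²⁺(aq) is reduced, so the Sn²⁺/Sn couple is the cathode and Mg²⁺/Mg is the anode.
E°cell = −0.144 − (−2.378) = +2.234 V; balancing electrons gives n = 2.
ΔG° = −nFE°cell = −(2)(96500)(+2.234) J/mol = −431 kJ/mol.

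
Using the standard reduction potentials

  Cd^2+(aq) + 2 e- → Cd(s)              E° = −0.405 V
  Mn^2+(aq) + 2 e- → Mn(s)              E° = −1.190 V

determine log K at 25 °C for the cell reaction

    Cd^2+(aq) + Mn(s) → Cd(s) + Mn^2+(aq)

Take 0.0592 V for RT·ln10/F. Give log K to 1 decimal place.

The Cd²⁺/Cd couple is reduced (cathode); E°cell = −0.405 − (−1.190) = +0.785 V with n = 2.
At equilibrium E = 0, so log K = nE°cell / 0.0592 = (2)(+0.785) / 0.0592 = 26.5.

log K = 26.5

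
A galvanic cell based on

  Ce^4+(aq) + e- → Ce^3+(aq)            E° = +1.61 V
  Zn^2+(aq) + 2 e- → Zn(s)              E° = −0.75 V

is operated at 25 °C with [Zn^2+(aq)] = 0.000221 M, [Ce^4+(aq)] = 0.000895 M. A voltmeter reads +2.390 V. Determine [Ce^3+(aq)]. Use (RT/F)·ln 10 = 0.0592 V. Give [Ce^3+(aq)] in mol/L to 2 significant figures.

0.019 M

With Ce⁴⁺/Ce³⁺ at the cathode and Zn²⁺/Zn at the anode, E°cell = +1.61 − (−0.75) = +2.36 V (n = 2).
From the Nernst equation, log Q = n(E° − E)/0.0592 = 2·(+2.36 − (+2.390))/0.0592 = −1.014.
For 2 Ce^4+(aq) + Zn(s) → 2 Ce^3+(aq) + Zn^2+(aq), the reaction quotient is Q = ([Ce^3+(aq)]^2·[Zn^2+(aq)]) / [Ce^4+(aq)]^2.
Solving for the unknown gives log [Ce^3+(aq)] = −1.727, so [Ce^3+(aq)] ≈ 0.019 M.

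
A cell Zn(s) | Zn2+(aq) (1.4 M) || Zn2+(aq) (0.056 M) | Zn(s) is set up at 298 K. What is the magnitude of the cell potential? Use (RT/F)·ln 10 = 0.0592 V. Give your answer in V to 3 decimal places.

0.041 V

For a concentration cell E°cell = 0, since both electrodes use the same couple.
The compartment with the higher Zn2+(aq) concentration (1.4 M) acts as the cathode; ions are reduced there and produced at the dilute (0.056 M) anode.
With n = 2, Ecell = −(0.0592/2)·log([dilute]/[conc]) = −(0.0592/2)·log(0.056/1.4) = +0.041 V.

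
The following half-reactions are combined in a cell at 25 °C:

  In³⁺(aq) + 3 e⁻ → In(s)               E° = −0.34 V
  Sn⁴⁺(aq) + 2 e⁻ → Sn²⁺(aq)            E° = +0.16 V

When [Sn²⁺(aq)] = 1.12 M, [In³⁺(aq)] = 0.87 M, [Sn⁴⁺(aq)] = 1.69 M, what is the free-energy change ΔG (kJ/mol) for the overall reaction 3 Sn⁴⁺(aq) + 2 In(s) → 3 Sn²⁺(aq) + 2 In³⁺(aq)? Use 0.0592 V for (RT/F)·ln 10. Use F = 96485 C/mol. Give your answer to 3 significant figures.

The standard cell potential is +0.16 − (−0.34) = +0.50 V, with n = 6 electrons in the balanced equation.
Here Q = ([Sn²⁺(aq)]^3·[In³⁺(aq)]^2) / [Sn⁴⁺(aq)]^3 = 0.22 (log Q = −0.657), giving E = +0.50 − (0.0592/6)·(−0.657) = +0.5065 V.
Finally ΔG = −nFE = −(6)(96485 C/mol)(+0.5065 V) = −293 kJ/mol.

−293 kJ/mol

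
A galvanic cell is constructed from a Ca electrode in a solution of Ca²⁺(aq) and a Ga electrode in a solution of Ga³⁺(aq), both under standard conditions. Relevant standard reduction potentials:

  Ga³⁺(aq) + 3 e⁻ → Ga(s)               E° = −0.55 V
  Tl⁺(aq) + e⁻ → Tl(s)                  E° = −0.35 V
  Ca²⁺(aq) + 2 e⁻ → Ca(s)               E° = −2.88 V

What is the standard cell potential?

Of the two couples in this cell, the one with the more positive reduction potential is reduced at the cathode: here that is Ga³⁺/Ga (−0.55 V); Ca²⁺/Ca (−2.88 V) is the anode.
E°cell = E°(cathode) − E°(anode) = −0.55 − (−2.88) = +2.33 V.

+2.33 V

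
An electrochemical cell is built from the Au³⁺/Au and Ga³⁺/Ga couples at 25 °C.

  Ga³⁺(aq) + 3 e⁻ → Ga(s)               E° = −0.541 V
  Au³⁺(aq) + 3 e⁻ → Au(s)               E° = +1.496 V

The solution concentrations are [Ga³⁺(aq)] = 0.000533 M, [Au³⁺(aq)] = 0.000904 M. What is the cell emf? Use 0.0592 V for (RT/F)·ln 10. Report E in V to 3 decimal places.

+2.042 V

Au³⁺/Au is reduced (cathode, E° = +1.496 V) and Ga³⁺/Ga is oxidized (anode).
E°cell = +1.496 − (−0.541) = +2.037 V, with n = 3 electrons transferred.
For the overall reaction Au³⁺(aq) + Ga(s) → Au(s) + Ga³⁺(aq), Q = [Ga³⁺(aq)] / [Au³⁺(aq)] = 0.59, giving log Q = −0.229.
By the Nernst equation, E = +2.037 − (0.0592/3)·(−0.229) = +2.042 V.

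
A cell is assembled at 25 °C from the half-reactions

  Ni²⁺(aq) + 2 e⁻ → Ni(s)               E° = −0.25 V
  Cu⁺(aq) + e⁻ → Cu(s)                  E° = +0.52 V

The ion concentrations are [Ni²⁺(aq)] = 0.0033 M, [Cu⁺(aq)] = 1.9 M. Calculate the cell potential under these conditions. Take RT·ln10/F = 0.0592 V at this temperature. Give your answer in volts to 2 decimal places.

+0.86 V

The Cu⁺/Cu couple has the more positive E°, so it is the cathode; Ni²⁺/Ni is the anode.
The standard potential is +0.52 − (−0.25) = +0.77 V and the balanced reaction transfers n = 2 electrons.
For the overall reaction 2 Cu⁺(aq) + Ni(s) → 2 Cu(s) + Ni²⁺(aq), Q = [Ni²⁺(aq)] / [Cu⁺(aq)]^2 = 0.000914, giving log Q = −3.039.
By the Nernst equation, E = +0.77 − (0.0592/2)·(−3.039) = +0.86 V.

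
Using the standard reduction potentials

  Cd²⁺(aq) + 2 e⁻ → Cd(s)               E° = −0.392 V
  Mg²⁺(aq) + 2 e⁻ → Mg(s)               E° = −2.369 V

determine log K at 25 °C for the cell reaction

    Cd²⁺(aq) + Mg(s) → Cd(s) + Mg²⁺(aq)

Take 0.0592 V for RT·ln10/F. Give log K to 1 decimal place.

The Cd²⁺/Cd couple is reduced (cathode); E°cell = −0.392 − (−2.369) = +1.977 V with n = 2.
At equilibrium E = 0, so log K = nE°cell / 0.0592 = (2)(+1.977) / 0.0592 = 66.8.

log K = 66.8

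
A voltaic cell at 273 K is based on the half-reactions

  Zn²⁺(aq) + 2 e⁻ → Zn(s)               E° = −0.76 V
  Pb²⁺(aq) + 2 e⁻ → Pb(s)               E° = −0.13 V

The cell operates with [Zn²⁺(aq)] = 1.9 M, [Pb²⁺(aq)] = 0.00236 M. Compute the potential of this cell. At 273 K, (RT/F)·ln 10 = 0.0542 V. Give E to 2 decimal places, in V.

+0.55 V

The Pb²⁺/Pb couple has the more positive E°, so it is the cathode; Zn²⁺/Zn is the anode.
E°cell = −0.13 − (−0.76) = +0.63 V, with n = 2 electrons transferred.
For the overall reaction Pb²⁺(aq) + Zn(s) → Pb(s) + Zn²⁺(aq), Q = [Zn²⁺(aq)] / [Pb²⁺(aq)] = 805, giving log Q = 2.906.
By the Nernst equation, E = +0.63 − (0.0542/2)·(2.906) = +0.55 V.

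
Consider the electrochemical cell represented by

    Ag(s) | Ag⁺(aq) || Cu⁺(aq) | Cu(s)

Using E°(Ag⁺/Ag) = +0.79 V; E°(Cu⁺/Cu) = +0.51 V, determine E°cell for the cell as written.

−0.28 V

By convention the left-hand electrode in cell notation is the anode (oxidation) and the right-hand electrode is the cathode (reduction).
E°cell = E°(right) − E°(left) = +0.51 − (+0.79) = −0.28 V.
The negative sign shows that, as written, the cell would require an external voltage to drive the reaction.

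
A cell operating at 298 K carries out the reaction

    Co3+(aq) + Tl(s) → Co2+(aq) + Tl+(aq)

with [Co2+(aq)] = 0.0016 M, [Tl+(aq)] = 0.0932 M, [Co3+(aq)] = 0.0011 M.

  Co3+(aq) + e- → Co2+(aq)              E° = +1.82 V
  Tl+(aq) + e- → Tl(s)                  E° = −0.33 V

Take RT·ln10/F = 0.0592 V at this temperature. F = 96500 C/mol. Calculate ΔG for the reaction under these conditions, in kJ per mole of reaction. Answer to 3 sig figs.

−212 kJ/mol

With Co³⁺/Co²⁺ reduced at the cathode, E°cell = +1.82 − (−0.33) = +2.15 V and n = 1.
The reaction quotient is ([Co2+(aq)]·[Tl+(aq)]) / [Co3+(aq)] = 0.136; by Nernst, E = +2.15 − (0.0592/1)(−0.868) = +2.2014 V.
ΔG = −nFE = −(1)(96500)(+2.2014) J/mol = −212 kJ/mol.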